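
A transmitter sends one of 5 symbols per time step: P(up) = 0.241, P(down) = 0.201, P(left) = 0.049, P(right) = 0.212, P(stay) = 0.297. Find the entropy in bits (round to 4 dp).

2.1678 bits

H = −Σ pᵢ log₂ pᵢ.
−0.241·log₂(0.241) = 0.4947
−0.201·log₂(0.201) = 0.4653
−0.049·log₂(0.049) = 0.2132
−0.212·log₂(0.212) = 0.4744
−0.297·log₂(0.297) = 0.5202
Sum ≈ 2.1678 → 2.1678 bits.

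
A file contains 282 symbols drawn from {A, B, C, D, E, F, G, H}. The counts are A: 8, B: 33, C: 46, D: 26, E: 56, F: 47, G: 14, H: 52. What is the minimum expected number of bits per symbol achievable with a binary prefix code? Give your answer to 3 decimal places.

2.865 bits/symbol

Probabilities are the counts divided by 282.
Repeatedly combine the two least-probable nodes; the expected code length is the sum of the merged weights.
merge 4/141 + 7/141 → 11/141
merge 11/141 + 13/141 → 8/47
merge 11/94 + 23/141 → 79/282
merge 1/6 + 8/47 → 95/282
merge 26/141 + 28/141 → 18/47
merge 79/282 + 95/282 → 29/47
merge 18/47 + 29/47 → 1
L = 11/141 + 8/47 + 79/282 + 95/282 + 18/47 + 29/47 + 1 = 404/141 ≈ 2.865 bits/symbol.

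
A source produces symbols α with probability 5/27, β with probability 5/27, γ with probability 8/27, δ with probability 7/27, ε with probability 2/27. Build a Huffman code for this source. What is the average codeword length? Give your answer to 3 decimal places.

Repeatedly combine the two least-probable nodes; the expected code length is the sum of the merged weights.
merge 2/27 + 5/27 → 7/27
merge 5/27 + 7/27 → 4/9
merge 7/27 + 8/27 → 5/9
merge 4/9 + 5/9 → 1
L = 7/27 + 4/9 + 5/9 + 1 = 61/27 ≈ 2.259 bits/symbol.

2.259 bits/symbol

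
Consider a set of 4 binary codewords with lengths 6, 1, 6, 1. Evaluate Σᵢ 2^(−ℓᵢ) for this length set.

1.03125

With common denominator 2^6 = 64: Σ 2^(−ℓᵢ) = 1/64 + 32/64 + 1/64 + 32/64 = 66/64 = 1.03125.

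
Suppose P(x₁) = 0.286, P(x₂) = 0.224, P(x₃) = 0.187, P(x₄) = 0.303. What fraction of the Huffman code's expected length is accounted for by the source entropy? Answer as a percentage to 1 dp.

98.7%

Entropy H = −Σ p log₂ p ≈ 1.9743 bits.
Huffman merges: 187/1000+28/125→411/1000; 143/500+303/1000→589/1000; 411/1000+589/1000→1. L = 2 ≈ 2.0000.
Efficiency = H/L = 1.9743/2.0000 = 98.7%.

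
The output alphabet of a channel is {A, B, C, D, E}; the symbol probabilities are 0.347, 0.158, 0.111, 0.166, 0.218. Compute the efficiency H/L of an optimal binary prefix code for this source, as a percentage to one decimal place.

Entropy H = −Σ p log₂ p ≈ 2.2116 bits.
Huffman merges: 111/1000+79/500→269/1000; 83/500+109/500→48/125; 269/1000+347/1000→77/125; 48/125+77/125→1. L = 2269/1000 ≈ 2.2690.
Efficiency = H/L = 2.2116/2.2690 = 97.5%.

97.5%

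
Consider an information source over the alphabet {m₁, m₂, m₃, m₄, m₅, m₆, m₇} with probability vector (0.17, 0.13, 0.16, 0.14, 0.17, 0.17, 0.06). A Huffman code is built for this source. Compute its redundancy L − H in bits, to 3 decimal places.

Entropy H = −Σ p log₂ p ≈ 2.7501 bits.
Huffman merges: 3/50+13/100→19/100; 7/50+4/25→3/10; 17/100+17/100→17/50; 17/100+19/100→9/25; 3/10+17/50→16/25; 9/25+16/25→1. L = 283/100 ≈ 2.8300.
L − H = 2.8300 − 2.7501 = 0.080 bits.

0.080 bits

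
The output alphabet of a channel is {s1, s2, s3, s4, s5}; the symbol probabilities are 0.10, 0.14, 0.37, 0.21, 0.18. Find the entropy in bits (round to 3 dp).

H = −Σ pᵢ log₂ pᵢ.
−0.10·log₂(0.10) = 0.3322
−0.14·log₂(0.14) = 0.3971
−0.37·log₂(0.37) = 0.5307
−0.21·log₂(0.21) = 0.4728
−0.18·log₂(0.18) = 0.4453
Sum ≈ 2.1782 → 2.178 bits.

2.178 bits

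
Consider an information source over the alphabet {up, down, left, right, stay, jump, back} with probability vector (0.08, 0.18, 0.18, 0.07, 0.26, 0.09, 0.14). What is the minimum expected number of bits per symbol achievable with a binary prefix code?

Repeatedly combine the two least-probable nodes; the expected code length is the sum of the merged weights.
merge 7/100 + 2/25 → 3/20
merge 9/100 + 7/50 → 23/100
merge 3/20 + 9/50 → 33/100
merge 9/50 + 23/100 → 41/100
merge 13/50 + 33/100 → 59/100
merge 41/100 + 59/100 → 1
L = 3/20 + 23/100 + 33/100 + 41/100 + 59/100 + 1 = 271/100 = 2.71 bits/symbol.

2.71 bits/symbol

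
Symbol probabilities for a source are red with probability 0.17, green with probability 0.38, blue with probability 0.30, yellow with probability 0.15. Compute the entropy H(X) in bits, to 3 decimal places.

H = −Σ pᵢ log₂ pᵢ.
−0.17·log₂(0.17) = 0.4346
−0.38·log₂(0.38) = 0.5305
−0.30·log₂(0.30) = 0.5211
−0.15·log₂(0.15) = 0.4105
Sum ≈ 1.8967 → 1.897 bits.

1.897 bits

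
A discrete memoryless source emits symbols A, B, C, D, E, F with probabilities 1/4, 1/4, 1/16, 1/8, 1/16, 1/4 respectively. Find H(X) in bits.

2.375 bits

Each probability is a power of 1/2, so log₂(1/p) is an integer.
H = Σ p·log₂(1/p) = 1/4·2 + 1/4·2 + 1/16·4 + 1/8·3 + 1/16·4 + 1/4·2 = 2.375 bits.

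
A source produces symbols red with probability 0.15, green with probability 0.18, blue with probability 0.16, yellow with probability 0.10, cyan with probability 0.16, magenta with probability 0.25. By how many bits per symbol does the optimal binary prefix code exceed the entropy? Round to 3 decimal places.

0.036 bits

Entropy H = −Σ p log₂ p ≈ 2.5341 bits.
Huffman merges: 1/10+3/20→1/4; 4/25+4/25→8/25; 9/50+1/4→43/100; 1/4+8/25→57/100; 43/100+57/100→1. L = 257/100 ≈ 2.5700.
L − H = 2.5700 − 2.5341 = 0.036 bits.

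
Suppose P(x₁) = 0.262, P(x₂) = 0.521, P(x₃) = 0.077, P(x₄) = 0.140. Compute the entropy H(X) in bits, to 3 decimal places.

1.678 bits

H = −Σ pᵢ log₂ pᵢ.
−0.262·log₂(0.262) = 0.5063
−0.521·log₂(0.521) = 0.4901
−0.077·log₂(0.077) = 0.2848
−0.140·log₂(0.140) = 0.3971
Sum ≈ 1.6783 → 1.678 bits.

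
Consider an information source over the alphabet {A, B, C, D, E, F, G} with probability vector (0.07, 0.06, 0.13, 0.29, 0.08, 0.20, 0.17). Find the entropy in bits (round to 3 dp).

H = −Σ pᵢ log₂ pᵢ.
−0.07·log₂(0.07) = 0.2686
−0.06·log₂(0.06) = 0.2435
−0.13·log₂(0.13) = 0.3826
−0.29·log₂(0.29) = 0.5179
−0.08·log₂(0.08) = 0.2915
−0.20·log₂(0.20) = 0.4644
−0.17·log₂(0.17) = 0.4346
Sum ≈ 2.6031 → 2.603 bits.

2.603 bits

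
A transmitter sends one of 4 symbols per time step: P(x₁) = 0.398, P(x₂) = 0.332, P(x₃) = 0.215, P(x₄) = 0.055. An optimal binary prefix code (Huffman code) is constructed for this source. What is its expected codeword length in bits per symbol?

Repeatedly combine the two least-probable nodes; the expected code length is the sum of the merged weights.
merge 11/200 + 43/200 → 27/100
merge 27/100 + 83/250 → 301/500
merge 199/500 + 301/500 → 1
L = 27/100 + 301/500 + 1 = 234/125 = 1.872 bits/symbol.

1.872 bits/symbol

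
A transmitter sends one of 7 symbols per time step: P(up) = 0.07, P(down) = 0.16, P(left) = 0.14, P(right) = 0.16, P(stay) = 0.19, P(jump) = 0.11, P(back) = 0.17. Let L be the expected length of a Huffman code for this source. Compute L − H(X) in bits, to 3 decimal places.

Entropy H = −Σ p log₂ p ≈ 2.7518 bits.
Huffman merges: 7/100+11/100→9/50; 7/50+4/25→3/10; 4/25+17/100→33/100; 9/50+19/100→37/100; 3/10+33/100→63/100; 37/100+63/100→1. L = 281/100 ≈ 2.8100.
L − H = 2.8100 − 2.7518 = 0.058 bits.

0.058 bits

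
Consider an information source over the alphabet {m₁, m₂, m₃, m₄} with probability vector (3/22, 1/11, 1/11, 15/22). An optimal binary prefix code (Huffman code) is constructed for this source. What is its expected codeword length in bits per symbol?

Repeatedly combine the two least-probable nodes; the expected code length is the sum of the merged weights.
merge 1/11 + 1/11 → 2/11
merge 3/22 + 2/11 → 7/22
merge 7/22 + 15/22 → 1
L = 2/11 + 7/22 + 1 = 3/2 = 1.5 bits/symbol.

1.5 bits/symbol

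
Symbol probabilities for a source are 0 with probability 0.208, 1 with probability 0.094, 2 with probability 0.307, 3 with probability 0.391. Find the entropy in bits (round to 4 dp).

1.8446 bits

H = −Σ pᵢ log₂ pᵢ.
−0.208·log₂(0.208) = 0.4712
−0.094·log₂(0.094) = 0.3207
−0.307·log₂(0.307) = 0.5230
−0.391·log₂(0.391) = 0.5297
Sum ≈ 1.8446 → 1.8446 bits.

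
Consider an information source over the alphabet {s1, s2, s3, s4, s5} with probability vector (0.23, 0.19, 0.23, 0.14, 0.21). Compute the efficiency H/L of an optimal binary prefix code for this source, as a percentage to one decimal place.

98.7%

Entropy H = −Σ p log₂ p ≈ 2.3005 bits.
Huffman merges: 7/50+19/100→33/100; 21/100+23/100→11/25; 23/100+33/100→14/25; 11/25+14/25→1. L = 233/100 ≈ 2.3300.
Efficiency = H/L = 2.3005/2.3300 = 98.7%.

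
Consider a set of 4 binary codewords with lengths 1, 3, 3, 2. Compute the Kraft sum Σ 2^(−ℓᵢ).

With common denominator 2^3 = 8: Σ 2^(−ℓᵢ) = 4/8 + 1/8 + 1/8 + 2/8 = 8/8 = 1.

1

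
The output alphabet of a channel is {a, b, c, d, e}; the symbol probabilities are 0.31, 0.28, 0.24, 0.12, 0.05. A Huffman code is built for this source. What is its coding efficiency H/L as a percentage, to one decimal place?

97.5%

Entropy H = −Σ p log₂ p ≈ 2.1153 bits.
Huffman merges: 1/20+3/25→17/100; 17/100+6/25→41/100; 7/25+31/100→59/100; 41/100+59/100→1. L = 217/100 ≈ 2.1700.
Efficiency = H/L = 2.1153/2.1700 = 97.5%.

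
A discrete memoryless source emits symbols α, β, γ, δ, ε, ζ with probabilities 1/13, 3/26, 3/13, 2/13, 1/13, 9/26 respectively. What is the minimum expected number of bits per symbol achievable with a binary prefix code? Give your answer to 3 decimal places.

Repeatedly combine the two least-probable nodes; the expected code length is the sum of the merged weights.
merge 1/13 + 1/13 → 2/13
merge 3/26 + 2/13 → 7/26
merge 2/13 + 3/13 → 5/13
merge 7/26 + 9/26 → 8/13
merge 5/13 + 8/13 → 1
L = 2/13 + 7/26 + 5/13 + 8/13 + 1 = 63/26 ≈ 2.423 bits/symbol.

2.423 bits/symbol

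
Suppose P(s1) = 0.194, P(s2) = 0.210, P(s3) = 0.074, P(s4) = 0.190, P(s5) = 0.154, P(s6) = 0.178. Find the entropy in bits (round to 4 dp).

H = −Σ pᵢ log₂ pᵢ.
−0.194·log₂(0.194) = 0.4590
−0.210·log₂(0.210) = 0.4728
−0.074·log₂(0.074) = 0.2780
−0.190·log₂(0.190) = 0.4552
−0.154·log₂(0.154) = 0.4156
−0.178·log₂(0.178) = 0.4432
Sum ≈ 2.5239 → 2.5239 bits.

2.5239 bits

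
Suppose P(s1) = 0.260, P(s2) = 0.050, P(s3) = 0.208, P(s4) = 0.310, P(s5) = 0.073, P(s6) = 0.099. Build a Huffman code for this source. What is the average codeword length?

Repeatedly combine the two least-probable nodes; the expected code length is the sum of the merged weights.
merge 1/20 + 73/1000 → 123/1000
merge 99/1000 + 123/1000 → 111/500
merge 26/125 + 111/500 → 43/100
merge 13/50 + 31/100 → 57/100
merge 43/100 + 57/100 → 1
L = 123/1000 + 111/500 + 43/100 + 57/100 + 1 = 469/200 = 2.345 bits/symbol.

2.345 bits/symbol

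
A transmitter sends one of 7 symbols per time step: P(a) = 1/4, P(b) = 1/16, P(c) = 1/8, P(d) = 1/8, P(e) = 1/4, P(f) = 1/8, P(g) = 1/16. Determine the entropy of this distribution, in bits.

Each probability is a power of 1/2, so log₂(1/p) is an integer.
H = Σ p·log₂(1/p) = 1/4·2 + 1/16·4 + 1/8·3 + 1/8·3 + 1/4·2 + 1/8·3 + 1/16·4 = 2.625 bits.

2.625 bits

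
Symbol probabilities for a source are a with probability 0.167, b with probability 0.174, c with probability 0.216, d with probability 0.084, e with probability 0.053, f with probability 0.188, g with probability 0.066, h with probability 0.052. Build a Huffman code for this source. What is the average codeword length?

2.851 bits/symbol

Repeatedly combine the two least-probable nodes; the expected code length is the sum of the merged weights.
merge 13/250 + 53/1000 → 21/200
merge 33/500 + 21/250 → 3/20
merge 21/200 + 3/20 → 51/200
merge 167/1000 + 87/500 → 341/1000
merge 47/250 + 27/125 → 101/250
merge 51/200 + 341/1000 → 149/250
merge 101/250 + 149/250 → 1
L = 21/200 + 3/20 + 51/200 + 341/1000 + 101/250 + 149/250 + 1 = 2851/1000 = 2.851 bits/symbol.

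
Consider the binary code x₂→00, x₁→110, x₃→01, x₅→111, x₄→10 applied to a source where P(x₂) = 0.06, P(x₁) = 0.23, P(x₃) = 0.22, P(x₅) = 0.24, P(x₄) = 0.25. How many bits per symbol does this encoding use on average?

2.47 bits/symbol

L̄ = Σ pᵢ·ℓᵢ = 0.06·2 + 0.23·3 + 0.22·2 + 0.24·3 + 0.25·2 = 2.47 bits/symbol.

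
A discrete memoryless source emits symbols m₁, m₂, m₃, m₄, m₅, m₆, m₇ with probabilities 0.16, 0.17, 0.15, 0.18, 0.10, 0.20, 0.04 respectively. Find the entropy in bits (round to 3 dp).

2.696 bits

H = −Σ pᵢ log₂ pᵢ.
−0.16·log₂(0.16) = 0.4230
−0.17·log₂(0.17) = 0.4346
−0.15·log₂(0.15) = 0.4105
−0.18·log₂(0.18) = 0.4453
−0.10·log₂(0.10) = 0.3322
−0.20·log₂(0.20) = 0.4644
−0.04·log₂(0.04) = 0.1858
Sum ≈ 2.6958 → 2.696 bits.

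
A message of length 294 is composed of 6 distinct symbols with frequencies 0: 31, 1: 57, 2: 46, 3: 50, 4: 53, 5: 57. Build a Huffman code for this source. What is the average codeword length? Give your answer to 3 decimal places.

2.612 bits/symbol

Probabilities are the counts divided by 294.
Repeatedly combine the two least-probable nodes; the expected code length is the sum of the merged weights.
merge 31/294 + 23/147 → 11/42
merge 25/147 + 53/294 → 103/294
merge 19/98 + 19/98 → 19/49
merge 11/42 + 103/294 → 30/49
merge 19/49 + 30/49 → 1
L = 11/42 + 103/294 + 19/49 + 30/49 + 1 = 128/49 ≈ 2.612 bits/symbol.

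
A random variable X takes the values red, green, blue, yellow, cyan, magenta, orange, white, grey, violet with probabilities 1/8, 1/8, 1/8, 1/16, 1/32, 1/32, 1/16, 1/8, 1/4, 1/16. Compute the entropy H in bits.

Each probability is a power of 1/2, so log₂(1/p) is an integer.
H = Σ p·log₂(1/p) = 1/8·3 + 1/8·3 + 1/8·3 + 1/16·4 + 1/32·5 + 1/32·5 + 1/16·4 + 1/8·3 + 1/4·2 + 1/16·4 = 3.0625 bits.

3.0625 bits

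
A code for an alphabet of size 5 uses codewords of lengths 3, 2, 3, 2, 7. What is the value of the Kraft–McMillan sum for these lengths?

0.7578125

With common denominator 2^7 = 128: Σ 2^(−ℓᵢ) = 16/128 + 32/128 + 16/128 + 32/128 + 1/128 = 97/128 = 0.7578125.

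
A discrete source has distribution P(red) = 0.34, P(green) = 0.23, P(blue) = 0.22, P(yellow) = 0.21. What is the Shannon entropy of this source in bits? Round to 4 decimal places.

1.9702 bits

H = −Σ pᵢ log₂ pᵢ.
−0.34·log₂(0.34) = 0.5292
−0.23·log₂(0.23) = 0.4877
−0.22·log₂(0.22) = 0.4806
−0.21·log₂(0.21) = 0.4728
Sum ≈ 1.9702 → 1.9702 bits.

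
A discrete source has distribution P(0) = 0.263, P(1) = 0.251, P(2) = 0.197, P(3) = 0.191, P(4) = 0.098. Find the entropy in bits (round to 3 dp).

H = −Σ pᵢ log₂ pᵢ.
−0.263·log₂(0.263) = 0.5068
−0.251·log₂(0.251) = 0.5006
−0.197·log₂(0.197) = 0.4617
−0.191·log₂(0.191) = 0.4562
−0.098·log₂(0.098) = 0.3284
Sum ≈ 2.2536 → 2.254 bits.

2.254 bits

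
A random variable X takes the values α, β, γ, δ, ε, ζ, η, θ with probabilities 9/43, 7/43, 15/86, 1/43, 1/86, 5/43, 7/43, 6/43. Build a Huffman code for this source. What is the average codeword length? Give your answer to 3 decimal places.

2.802 bits/symbol

Repeatedly combine the two least-probable nodes; the expected code length is the sum of the merged weights.
merge 1/86 + 1/43 → 3/86
merge 3/86 + 5/43 → 13/86
merge 6/43 + 13/86 → 25/86
merge 7/43 + 7/43 → 14/43
merge 15/86 + 9/43 → 33/86
merge 25/86 + 14/43 → 53/86
merge 33/86 + 53/86 → 1
L = 3/86 + 13/86 + 25/86 + 14/43 + 33/86 + 53/86 + 1 = 241/86 ≈ 2.802 bits/symbol.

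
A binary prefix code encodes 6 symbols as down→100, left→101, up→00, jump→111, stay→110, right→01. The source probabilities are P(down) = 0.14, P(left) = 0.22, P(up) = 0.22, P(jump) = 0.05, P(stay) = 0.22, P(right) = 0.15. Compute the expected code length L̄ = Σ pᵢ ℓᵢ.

2.63 bits/symbol

L̄ = Σ pᵢ·ℓᵢ = 0.14·3 + 0.22·3 + 0.22·2 + 0.05·3 + 0.22·3 + 0.15·2 = 2.63 bits/symbol.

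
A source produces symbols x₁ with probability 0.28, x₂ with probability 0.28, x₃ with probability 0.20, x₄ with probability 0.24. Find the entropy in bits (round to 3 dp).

H = −Σ pᵢ log₂ pᵢ.
−0.28·log₂(0.28) = 0.5142
−0.28·log₂(0.28) = 0.5142
−0.20·log₂(0.20) = 0.4644
−0.24·log₂(0.24) = 0.4941
Sum ≈ 1.9870 → 1.987 bits.

1.987 bits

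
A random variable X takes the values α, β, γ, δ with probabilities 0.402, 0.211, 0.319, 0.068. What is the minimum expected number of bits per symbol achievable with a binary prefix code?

1.877 bits/symbol

Repeatedly combine the two least-probable nodes; the expected code length is the sum of the merged weights.
merge 17/250 + 211/1000 → 279/1000
merge 279/1000 + 319/1000 → 299/500
merge 201/500 + 299/500 → 1
L = 279/1000 + 299/500 + 1 = 1877/1000 = 1.877 bits/symbol.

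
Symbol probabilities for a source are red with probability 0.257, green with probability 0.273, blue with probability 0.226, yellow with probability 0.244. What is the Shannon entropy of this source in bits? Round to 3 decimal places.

H = −Σ pᵢ log₂ pᵢ.
−0.257·log₂(0.257) = 0.5038
−0.273·log₂(0.273) = 0.5113
−0.226·log₂(0.226) = 0.4849
−0.244·log₂(0.244) = 0.4966
Sum ≈ 1.9966 → 1.997 bits.

1.997 bits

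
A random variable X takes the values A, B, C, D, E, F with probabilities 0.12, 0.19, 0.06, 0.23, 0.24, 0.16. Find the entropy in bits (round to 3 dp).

2.471 bits

H = −Σ pᵢ log₂ pᵢ.
−0.12·log₂(0.12) = 0.3671
−0.19·log₂(0.19) = 0.4552
−0.06·log₂(0.06) = 0.2435
−0.23·log₂(0.23) = 0.4877
−0.24·log₂(0.24) = 0.4941
−0.16·log₂(0.16) = 0.4230
Sum ≈ 2.4706 → 2.471 bits.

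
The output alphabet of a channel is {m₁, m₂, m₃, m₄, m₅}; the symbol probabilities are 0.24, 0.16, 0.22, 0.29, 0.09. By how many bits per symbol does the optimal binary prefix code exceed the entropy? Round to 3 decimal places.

0.022 bits

Entropy H = −Σ p log₂ p ≈ 2.2283 bits.
Huffman merges: 9/100+4/25→1/4; 11/50+6/25→23/50; 1/4+29/100→27/50; 23/50+27/50→1. L = 9/4 ≈ 2.2500.
L − H = 2.2500 − 2.2283 = 0.022 bits.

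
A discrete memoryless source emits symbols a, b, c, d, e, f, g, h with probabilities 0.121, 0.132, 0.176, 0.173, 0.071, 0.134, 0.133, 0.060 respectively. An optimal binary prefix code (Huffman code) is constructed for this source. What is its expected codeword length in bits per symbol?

2.955 bits/symbol

Repeatedly combine the two least-probable nodes; the expected code length is the sum of the merged weights.
merge 3/50 + 71/1000 → 131/1000
merge 121/1000 + 131/1000 → 63/250
merge 33/250 + 133/1000 → 53/200
merge 67/500 + 173/1000 → 307/1000
merge 22/125 + 63/250 → 107/250
merge 53/200 + 307/1000 → 143/250
merge 107/250 + 143/250 → 1
L = 131/1000 + 63/250 + 53/200 + 307/1000 + 107/250 + 143/250 + 1 = 591/200 = 2.955 bits/symbol.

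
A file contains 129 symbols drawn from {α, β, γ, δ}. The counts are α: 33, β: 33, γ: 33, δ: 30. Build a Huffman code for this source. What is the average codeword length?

Probabilities are the counts divided by 129.
Repeatedly combine the two least-probable nodes; the expected code length is the sum of the merged weights.
merge 10/43 + 11/43 → 21/43
merge 11/43 + 11/43 → 22/43
merge 21/43 + 22/43 → 1
L = 21/43 + 22/43 + 1 = 2 bits/symbol.

2 bits/symbol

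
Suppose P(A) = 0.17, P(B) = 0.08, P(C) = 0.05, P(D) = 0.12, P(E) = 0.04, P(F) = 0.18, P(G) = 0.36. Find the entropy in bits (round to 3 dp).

H = −Σ pᵢ log₂ pᵢ.
−0.17·log₂(0.17) = 0.4346
−0.08·log₂(0.08) = 0.2915
−0.05·log₂(0.05) = 0.2161
−0.12·log₂(0.12) = 0.3671
−0.04·log₂(0.04) = 0.1858
−0.18·log₂(0.18) = 0.4453
−0.36·log₂(0.36) = 0.5306
Sum ≈ 2.4709 → 2.471 bits.

2.471 bits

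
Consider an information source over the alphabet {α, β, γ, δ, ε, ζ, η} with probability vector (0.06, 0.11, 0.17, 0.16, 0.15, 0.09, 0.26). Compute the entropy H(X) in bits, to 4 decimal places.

H = −Σ pᵢ log₂ pᵢ.
−0.06·log₂(0.06) = 0.2435
−0.11·log₂(0.11) = 0.3503
−0.17·log₂(0.17) = 0.4346
−0.16·log₂(0.16) = 0.4230
−0.15·log₂(0.15) = 0.4105
−0.09·log₂(0.09) = 0.3127
−0.26·log₂(0.26) = 0.5053
Sum ≈ 2.6799 → 2.6799 bits.

2.6799 bits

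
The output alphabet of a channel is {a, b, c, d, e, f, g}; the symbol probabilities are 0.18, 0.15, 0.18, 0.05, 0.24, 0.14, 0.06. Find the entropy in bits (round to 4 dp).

H = −Σ pᵢ log₂ pᵢ.
−0.18·log₂(0.18) = 0.4453
−0.15·log₂(0.15) = 0.4105
−0.18·log₂(0.18) = 0.4453
−0.05·log₂(0.05) = 0.2161
−0.24·log₂(0.24) = 0.4941
−0.14·log₂(0.14) = 0.3971
−0.06·log₂(0.06) = 0.2435
Sum ≈ 2.6520 → 2.6520 bits.

2.6520 bits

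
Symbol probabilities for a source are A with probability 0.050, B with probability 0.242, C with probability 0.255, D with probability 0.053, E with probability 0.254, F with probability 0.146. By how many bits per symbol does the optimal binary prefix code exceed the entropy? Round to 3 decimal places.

0.006 bits

Entropy H = −Σ p log₂ p ≈ 2.3462 bits.
Huffman merges: 1/20+53/1000→103/1000; 103/1000+73/500→249/1000; 121/500+249/1000→491/1000; 127/500+51/200→509/1000; 491/1000+509/1000→1. L = 294/125 ≈ 2.3520.
L − H = 2.3520 − 2.3462 = 0.006 bits.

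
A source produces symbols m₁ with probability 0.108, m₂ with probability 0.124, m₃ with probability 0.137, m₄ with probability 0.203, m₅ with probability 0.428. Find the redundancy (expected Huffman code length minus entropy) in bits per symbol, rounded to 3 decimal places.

Entropy H = −Σ p log₂ p ≈ 2.1041 bits.
Huffman merges: 27/250+31/250→29/125; 137/1000+203/1000→17/50; 29/125+17/50→143/250; 107/250+143/250→1. L = 268/125 ≈ 2.1440.
L − H = 2.1440 − 2.1041 = 0.040 bits.

0.040 bits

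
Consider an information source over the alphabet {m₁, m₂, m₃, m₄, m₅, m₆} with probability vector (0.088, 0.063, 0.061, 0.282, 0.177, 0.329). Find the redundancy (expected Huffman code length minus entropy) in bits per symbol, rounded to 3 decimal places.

Entropy H = −Σ p log₂ p ≈ 2.2908 bits.
Huffman merges: 61/1000+63/1000→31/250; 11/125+31/250→53/250; 177/1000+53/250→389/1000; 141/500+329/1000→611/1000; 389/1000+611/1000→1. L = 292/125 ≈ 2.3360.
L − H = 2.3360 − 2.2908 = 0.045 bits.

0.045 bits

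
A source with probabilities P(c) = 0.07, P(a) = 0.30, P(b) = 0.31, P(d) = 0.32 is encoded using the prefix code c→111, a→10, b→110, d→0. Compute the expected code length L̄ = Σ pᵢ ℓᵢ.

L̄ = Σ pᵢ·ℓᵢ = 0.07·3 + 0.30·2 + 0.31·3 + 0.32·1 = 2.06 bits/symbol.

2.06 bits/symbol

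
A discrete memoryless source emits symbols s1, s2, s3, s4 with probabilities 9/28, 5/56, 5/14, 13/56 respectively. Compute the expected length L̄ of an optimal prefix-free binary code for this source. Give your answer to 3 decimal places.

Repeatedly combine the two least-probable nodes; the expected code length is the sum of the merged weights.
merge 5/56 + 13/56 → 9/28
merge 9/28 + 9/28 → 9/14
merge 5/14 + 9/14 → 1
L = 9/28 + 9/14 + 1 = 55/28 ≈ 1.964 bits/symbol.

1.964 bits/symbol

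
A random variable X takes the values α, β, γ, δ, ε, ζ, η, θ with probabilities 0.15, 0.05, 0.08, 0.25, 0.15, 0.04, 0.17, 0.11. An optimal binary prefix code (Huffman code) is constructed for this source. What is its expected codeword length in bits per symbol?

Repeatedly combine the two least-probable nodes; the expected code length is the sum of the merged weights.
merge 1/25 + 1/20 → 9/100
merge 2/25 + 9/100 → 17/100
merge 11/100 + 3/20 → 13/50
merge 3/20 + 17/100 → 8/25
merge 17/100 + 1/4 → 21/50
merge 13/50 + 8/25 → 29/50
merge 21/50 + 29/50 → 1
L = 9/100 + 17/100 + 13/50 + 8/25 + 21/50 + 29/50 + 1 = 71/25 = 2.84 bits/symbol.

2.84 bits/symbol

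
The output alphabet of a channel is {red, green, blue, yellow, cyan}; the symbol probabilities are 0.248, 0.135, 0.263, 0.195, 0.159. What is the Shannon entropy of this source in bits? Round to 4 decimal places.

2.2774 bits

H = −Σ pᵢ log₂ pᵢ.
−0.248·log₂(0.248) = 0.4989
−0.135·log₂(0.135) = 0.3900
−0.263·log₂(0.263) = 0.5068
−0.195·log₂(0.195) = 0.4599
−0.159·log₂(0.159) = 0.4218
Sum ≈ 2.2774 → 2.2774 bits.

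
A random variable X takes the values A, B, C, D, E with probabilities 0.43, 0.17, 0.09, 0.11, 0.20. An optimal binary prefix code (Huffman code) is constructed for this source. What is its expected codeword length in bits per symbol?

Repeatedly combine the two least-probable nodes; the expected code length is the sum of the merged weights.
merge 9/100 + 11/100 → 1/5
merge 17/100 + 1/5 → 37/100
merge 1/5 + 37/100 → 57/100
merge 43/100 + 57/100 → 1
L = 1/5 + 37/100 + 57/100 + 1 = 107/50 = 2.14 bits/symbol.

2.14 bits/symbol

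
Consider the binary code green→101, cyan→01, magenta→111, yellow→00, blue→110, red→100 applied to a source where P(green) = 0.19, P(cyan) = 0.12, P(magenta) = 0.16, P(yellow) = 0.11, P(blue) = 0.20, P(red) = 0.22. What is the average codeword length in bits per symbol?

L̄ = Σ pᵢ·ℓᵢ = 0.19·3 + 0.12·2 + 0.16·3 + 0.11·2 + 0.20·3 + 0.22·3 = 2.77 bits/symbol.

2.77 bits/symbol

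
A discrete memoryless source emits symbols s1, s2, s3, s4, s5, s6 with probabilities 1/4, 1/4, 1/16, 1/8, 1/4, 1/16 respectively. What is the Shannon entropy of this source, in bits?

2.375 bits

Each probability is a power of 1/2, so log₂(1/p) is an integer.
H = Σ p·log₂(1/p) = 1/4·2 + 1/4·2 + 1/16·4 + 1/8·3 + 1/4·2 + 1/16·4 = 2.375 bits.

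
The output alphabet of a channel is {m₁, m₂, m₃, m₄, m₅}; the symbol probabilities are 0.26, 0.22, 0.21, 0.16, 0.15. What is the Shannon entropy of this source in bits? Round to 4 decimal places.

2.2922 bits

H = −Σ pᵢ log₂ pᵢ.
−0.26·log₂(0.26) = 0.5053
−0.22·log₂(0.22) = 0.4806
−0.21·log₂(0.21) = 0.4728
−0.16·log₂(0.16) = 0.4230
−0.15·log₂(0.15) = 0.4105
Sum ≈ 2.2922 → 2.2922 bits.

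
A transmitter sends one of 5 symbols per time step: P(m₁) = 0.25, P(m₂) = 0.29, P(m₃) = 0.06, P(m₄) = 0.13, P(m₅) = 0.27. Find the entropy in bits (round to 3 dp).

2.154 bits

H = −Σ pᵢ log₂ pᵢ.
−0.25·log₂(0.25) = 0.5000
−0.29·log₂(0.29) = 0.5179
−0.06·log₂(0.06) = 0.2435
−0.13·log₂(0.13) = 0.3826
−0.27·log₂(0.27) = 0.5100
Sum ≈ 2.1541 → 2.154 bits.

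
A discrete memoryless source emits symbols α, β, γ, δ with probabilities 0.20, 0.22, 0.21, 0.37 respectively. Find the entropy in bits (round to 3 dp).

H = −Σ pᵢ log₂ pᵢ.
−0.20·log₂(0.20) = 0.4644
−0.22·log₂(0.22) = 0.4806
−0.21·log₂(0.21) = 0.4728
−0.37·log₂(0.37) = 0.5307
Sum ≈ 1.9485 → 1.949 bits.

1.949 bits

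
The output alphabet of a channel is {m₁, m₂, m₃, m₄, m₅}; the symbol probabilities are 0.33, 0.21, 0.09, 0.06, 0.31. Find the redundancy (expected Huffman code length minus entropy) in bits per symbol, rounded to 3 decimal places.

Entropy H = −Σ p log₂ p ≈ 2.0806 bits.
Huffman merges: 3/50+9/100→3/20; 3/20+21/100→9/25; 31/100+33/100→16/25; 9/25+16/25→1. L = 43/20 ≈ 2.1500.
L − H = 2.1500 − 2.0806 = 0.069 bits.

0.069 bits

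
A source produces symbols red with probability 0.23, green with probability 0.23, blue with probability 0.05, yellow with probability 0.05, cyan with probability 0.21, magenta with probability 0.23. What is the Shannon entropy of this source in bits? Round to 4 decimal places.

H = −Σ pᵢ log₂ pᵢ.
−0.23·log₂(0.23) = 0.4877
−0.23·log₂(0.23) = 0.4877
−0.05·log₂(0.05) = 0.2161
−0.05·log₂(0.05) = 0.2161
−0.21·log₂(0.21) = 0.4728
−0.23·log₂(0.23) = 0.4877
Sum ≈ 2.3680 → 2.3680 bits.

2.3680 bits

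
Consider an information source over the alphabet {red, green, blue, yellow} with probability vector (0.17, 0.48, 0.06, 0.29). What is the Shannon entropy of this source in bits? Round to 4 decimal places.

1.7043 bits

H = −Σ pᵢ log₂ pᵢ.
−0.17·log₂(0.17) = 0.4346
−0.48·log₂(0.48) = 0.5083
−0.06·log₂(0.06) = 0.2435
−0.29·log₂(0.29) = 0.5179
Sum ≈ 1.7043 → 1.7043 bits.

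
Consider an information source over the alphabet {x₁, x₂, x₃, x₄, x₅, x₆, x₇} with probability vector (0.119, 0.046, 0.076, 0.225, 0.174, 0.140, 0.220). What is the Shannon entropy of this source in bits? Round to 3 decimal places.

H = −Σ pᵢ log₂ pᵢ.
−0.119·log₂(0.119) = 0.3654
−0.046·log₂(0.046) = 0.2043
−0.076·log₂(0.076) = 0.2826
−0.225·log₂(0.225) = 0.4842
−0.174·log₂(0.174) = 0.4390
−0.140·log₂(0.140) = 0.3971
−0.220·log₂(0.220) = 0.4806
Sum ≈ 2.6532 → 2.653 bits.

2.653 bits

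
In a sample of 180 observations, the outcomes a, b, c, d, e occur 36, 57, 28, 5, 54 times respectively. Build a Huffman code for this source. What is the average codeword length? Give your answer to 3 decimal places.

2.183 bits/symbol

Probabilities are the counts divided by 180.
Repeatedly combine the two least-probable nodes; the expected code length is the sum of the merged weights.
merge 1/36 + 7/45 → 11/60
merge 11/60 + 1/5 → 23/60
merge 3/10 + 19/60 → 37/60
merge 23/60 + 37/60 → 1
L = 11/60 + 23/60 + 37/60 + 1 = 131/60 ≈ 2.183 bits/symbol.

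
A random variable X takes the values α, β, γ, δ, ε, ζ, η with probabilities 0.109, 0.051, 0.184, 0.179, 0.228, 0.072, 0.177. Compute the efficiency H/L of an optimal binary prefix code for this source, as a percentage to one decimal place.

98.2%

Entropy H = −Σ p log₂ p ≈ 2.6629 bits.
Huffman merges: 51/1000+9/125→123/1000; 109/1000+123/1000→29/125; 177/1000+179/1000→89/250; 23/125+57/250→103/250; 29/125+89/250→147/250; 103/250+147/250→1. L = 2711/1000 ≈ 2.7110.
Efficiency = H/L = 2.6629/2.7110 = 98.2%.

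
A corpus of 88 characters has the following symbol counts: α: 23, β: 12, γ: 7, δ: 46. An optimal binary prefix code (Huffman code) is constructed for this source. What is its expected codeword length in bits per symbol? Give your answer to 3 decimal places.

1.693 bits/symbol

Probabilities are the counts divided by 88.
Repeatedly combine the two least-probable nodes; the expected code length is the sum of the merged weights.
merge 7/88 + 3/22 → 19/88
merge 19/88 + 23/88 → 21/44
merge 21/44 + 23/44 → 1
L = 19/88 + 21/44 + 1 = 149/88 ≈ 1.693 bits/symbol.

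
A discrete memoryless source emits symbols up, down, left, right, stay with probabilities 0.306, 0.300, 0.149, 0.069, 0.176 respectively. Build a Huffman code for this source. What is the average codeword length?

Repeatedly combine the two least-probable nodes; the expected code length is the sum of the merged weights.
merge 69/1000 + 149/1000 → 109/500
merge 22/125 + 109/500 → 197/500
merge 3/10 + 153/500 → 303/500
merge 197/500 + 303/500 → 1
L = 109/500 + 197/500 + 303/500 + 1 = 1109/500 = 2.218 bits/symbol.

2.218 bits/symbol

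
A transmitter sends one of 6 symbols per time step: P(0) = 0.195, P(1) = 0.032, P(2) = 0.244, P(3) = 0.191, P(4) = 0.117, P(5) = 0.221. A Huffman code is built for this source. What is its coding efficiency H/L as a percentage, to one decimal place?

97.0%

Entropy H = −Σ p log₂ p ≈ 2.4150 bits.
Huffman merges: 4/125+117/1000→149/1000; 149/1000+191/1000→17/50; 39/200+221/1000→52/125; 61/250+17/50→73/125; 52/125+73/125→1. L = 2489/1000 ≈ 2.4890.
Efficiency = H/L = 2.4150/2.4890 = 97.0%.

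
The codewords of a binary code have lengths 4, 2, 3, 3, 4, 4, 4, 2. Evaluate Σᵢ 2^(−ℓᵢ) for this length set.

With common denominator 2^4 = 16: Σ 2^(−ℓᵢ) = 1/16 + 4/16 + 2/16 + 2/16 + 1/16 + 1/16 + 1/16 + 4/16 = 16/16 = 1.

1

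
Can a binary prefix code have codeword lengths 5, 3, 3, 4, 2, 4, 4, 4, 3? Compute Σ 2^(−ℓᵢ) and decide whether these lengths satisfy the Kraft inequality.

0.90625; yes

With common denominator 2^5 = 32: Σ 2^(−ℓᵢ) = 1/32 + 4/32 + 4/32 + 2/32 + 8/32 + 2/32 + 2/32 + 2/32 + 4/32 = 29/32 = 0.90625.
Kraft's inequality requires Σ ≤ 1; here Σ = 0.90625 ≤ 1, so such a prefix code exists.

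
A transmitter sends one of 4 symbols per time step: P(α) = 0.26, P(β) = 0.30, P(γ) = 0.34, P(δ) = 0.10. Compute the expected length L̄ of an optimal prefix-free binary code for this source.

2 bits/symbol

Repeatedly combine the two least-probable nodes; the expected code length is the sum of the merged weights.
merge 1/10 + 13/50 → 9/25
merge 3/10 + 17/50 → 16/25
merge 9/25 + 16/25 → 1
L = 9/25 + 16/25 + 1 = 2 bits/symbol.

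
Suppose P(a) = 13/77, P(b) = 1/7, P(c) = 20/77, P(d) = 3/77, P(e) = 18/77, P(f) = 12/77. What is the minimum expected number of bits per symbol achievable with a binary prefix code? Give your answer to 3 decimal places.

Repeatedly combine the two least-probable nodes; the expected code length is the sum of the merged weights.
merge 3/77 + 1/7 → 2/11
merge 12/77 + 13/77 → 25/77
merge 2/11 + 18/77 → 32/77
merge 20/77 + 25/77 → 45/77
merge 32/77 + 45/77 → 1
L = 2/11 + 25/77 + 32/77 + 45/77 + 1 = 193/77 ≈ 2.506 bits/symbol.

2.506 bits/symbol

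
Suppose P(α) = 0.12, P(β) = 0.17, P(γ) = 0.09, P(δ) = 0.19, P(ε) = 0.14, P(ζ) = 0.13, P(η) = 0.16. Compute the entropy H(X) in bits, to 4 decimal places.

H = −Σ pᵢ log₂ pᵢ.
−0.12·log₂(0.12) = 0.3671
−0.17·log₂(0.17) = 0.4346
−0.09·log₂(0.09) = 0.3127
−0.19·log₂(0.19) = 0.4552
−0.14·log₂(0.14) = 0.3971
−0.13·log₂(0.13) = 0.3826
−0.16·log₂(0.16) = 0.4230
Sum ≈ 2.7723 → 2.7723 bits.

2.7723 bits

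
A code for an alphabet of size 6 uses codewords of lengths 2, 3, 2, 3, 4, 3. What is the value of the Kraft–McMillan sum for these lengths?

0.9375

With common denominator 2^4 = 16: Σ 2^(−ℓᵢ) = 4/16 + 2/16 + 4/16 + 2/16 + 1/16 + 2/16 = 15/16 = 0.9375.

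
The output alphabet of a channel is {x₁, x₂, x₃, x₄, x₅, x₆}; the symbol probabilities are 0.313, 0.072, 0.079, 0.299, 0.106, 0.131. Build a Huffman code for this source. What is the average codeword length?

Repeatedly combine the two least-probable nodes; the expected code length is the sum of the merged weights.
merge 9/125 + 79/1000 → 151/1000
merge 53/500 + 131/1000 → 237/1000
merge 151/1000 + 237/1000 → 97/250
merge 299/1000 + 313/1000 → 153/250
merge 97/250 + 153/250 → 1
L = 151/1000 + 237/1000 + 97/250 + 153/250 + 1 = 597/250 = 2.388 bits/symbol.

2.388 bits/symbol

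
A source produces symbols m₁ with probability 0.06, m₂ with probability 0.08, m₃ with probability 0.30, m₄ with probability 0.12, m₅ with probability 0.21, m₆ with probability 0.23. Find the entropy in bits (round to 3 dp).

H = −Σ pᵢ log₂ pᵢ.
−0.06·log₂(0.06) = 0.2435
−0.08·log₂(0.08) = 0.2915
−0.30·log₂(0.30) = 0.5211
−0.12·log₂(0.12) = 0.3671
−0.21·log₂(0.21) = 0.4728
−0.23·log₂(0.23) = 0.4877
Sum ≈ 2.3837 → 2.384 bits.

2.384 bits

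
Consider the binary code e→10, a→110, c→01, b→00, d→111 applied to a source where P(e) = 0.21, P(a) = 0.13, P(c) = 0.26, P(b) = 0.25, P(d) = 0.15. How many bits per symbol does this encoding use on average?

L̄ = Σ pᵢ·ℓᵢ = 0.21·2 + 0.13·3 + 0.26·2 + 0.25·2 + 0.15·3 = 2.28 bits/symbol.

2.28 bits/symbol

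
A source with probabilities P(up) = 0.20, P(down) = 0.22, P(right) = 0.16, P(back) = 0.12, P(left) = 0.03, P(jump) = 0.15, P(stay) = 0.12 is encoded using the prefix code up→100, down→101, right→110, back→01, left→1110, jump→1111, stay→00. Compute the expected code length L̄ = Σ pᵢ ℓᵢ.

2.94 bits/symbol

L̄ = Σ pᵢ·ℓᵢ = 0.20·3 + 0.22·3 + 0.16·3 + 0.12·2 + 0.03·4 + 0.15·4 + 0.12·2 = 2.94 bits/symbol.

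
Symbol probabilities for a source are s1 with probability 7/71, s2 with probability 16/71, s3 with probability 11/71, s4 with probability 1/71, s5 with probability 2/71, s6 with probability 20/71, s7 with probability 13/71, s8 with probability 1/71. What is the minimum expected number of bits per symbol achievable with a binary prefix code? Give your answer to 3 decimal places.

2.549 bits/symbol

Repeatedly combine the two least-probable nodes; the expected code length is the sum of the merged weights.
merge 1/71 + 1/71 → 2/71
merge 2/71 + 2/71 → 4/71
merge 4/71 + 7/71 → 11/71
merge 11/71 + 11/71 → 22/71
merge 13/71 + 16/71 → 29/71
merge 20/71 + 22/71 → 42/71
merge 29/71 + 42/71 → 1
L = 2/71 + 4/71 + 11/71 + 22/71 + 29/71 + 42/71 + 1 = 181/71 ≈ 2.549 bits/symbol.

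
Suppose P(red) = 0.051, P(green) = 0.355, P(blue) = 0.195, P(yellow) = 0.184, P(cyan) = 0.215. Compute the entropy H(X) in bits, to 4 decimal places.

2.1354 bits

H = −Σ pᵢ log₂ pᵢ.
−0.051·log₂(0.051) = 0.2190
−0.355·log₂(0.355) = 0.5304
−0.195·log₂(0.195) = 0.4599
−0.184·log₂(0.184) = 0.4494
−0.215·log₂(0.215) = 0.4768
Sum ≈ 2.1354 → 2.1354 bits.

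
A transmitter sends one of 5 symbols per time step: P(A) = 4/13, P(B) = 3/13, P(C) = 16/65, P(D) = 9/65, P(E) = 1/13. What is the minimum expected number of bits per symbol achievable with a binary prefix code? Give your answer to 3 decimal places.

2.215 bits/symbol

Repeatedly combine the two least-probable nodes; the expected code length is the sum of the merged weights.
merge 1/13 + 9/65 → 14/65
merge 14/65 + 3/13 → 29/65
merge 16/65 + 4/13 → 36/65
merge 29/65 + 36/65 → 1
L = 14/65 + 29/65 + 36/65 + 1 = 144/65 ≈ 2.215 bits/symbol.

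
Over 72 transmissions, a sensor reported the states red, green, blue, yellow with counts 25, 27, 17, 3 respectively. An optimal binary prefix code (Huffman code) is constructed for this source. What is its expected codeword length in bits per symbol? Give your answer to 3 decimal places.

1.903 bits/symbol

Probabilities are the counts divided by 72.
Repeatedly combine the two least-probable nodes; the expected code length is the sum of the merged weights.
merge 1/24 + 17/72 → 5/18
merge 5/18 + 25/72 → 5/8
merge 3/8 + 5/8 → 1
L = 5/18 + 5/8 + 1 = 137/72 ≈ 1.903 bits/symbol.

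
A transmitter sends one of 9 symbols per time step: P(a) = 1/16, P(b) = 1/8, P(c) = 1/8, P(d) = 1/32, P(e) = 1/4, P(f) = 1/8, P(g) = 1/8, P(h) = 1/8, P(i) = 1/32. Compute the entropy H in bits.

Each probability is a power of 1/2, so log₂(1/p) is an integer.
H = Σ p·log₂(1/p) = 1/16·4 + 1/8·3 + 1/8·3 + 1/32·5 + 1/4·2 + 1/8·3 + 1/8·3 + 1/8·3 + 1/32·5 = 2.9375 bits.

2.9375 bits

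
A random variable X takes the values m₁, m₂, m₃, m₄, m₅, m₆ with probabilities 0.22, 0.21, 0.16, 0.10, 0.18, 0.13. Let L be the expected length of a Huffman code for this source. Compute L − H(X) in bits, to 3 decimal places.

0.033 bits

Entropy H = −Σ p log₂ p ≈ 2.5366 bits.
Huffman merges: 1/10+13/100→23/100; 4/25+9/50→17/50; 21/100+11/50→43/100; 23/100+17/50→57/100; 43/100+57/100→1. L = 257/100 ≈ 2.5700.
L − H = 2.5700 − 2.5366 = 0.033 bits.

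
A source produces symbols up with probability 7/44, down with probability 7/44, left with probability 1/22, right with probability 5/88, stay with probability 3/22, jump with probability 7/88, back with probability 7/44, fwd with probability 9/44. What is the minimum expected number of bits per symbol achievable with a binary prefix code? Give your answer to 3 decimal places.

2.898 bits/symbol

Repeatedly combine the two least-probable nodes; the expected code length is the sum of the merged weights.
merge 1/22 + 5/88 → 9/88
merge 7/88 + 9/88 → 2/11
merge 3/22 + 7/44 → 13/44
merge 7/44 + 7/44 → 7/22
merge 2/11 + 9/44 → 17/44
merge 13/44 + 7/22 → 27/44
merge 17/44 + 27/44 → 1
L = 9/88 + 2/11 + 13/44 + 7/22 + 17/44 + 27/44 + 1 = 255/88 ≈ 2.898 bits/symbol.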